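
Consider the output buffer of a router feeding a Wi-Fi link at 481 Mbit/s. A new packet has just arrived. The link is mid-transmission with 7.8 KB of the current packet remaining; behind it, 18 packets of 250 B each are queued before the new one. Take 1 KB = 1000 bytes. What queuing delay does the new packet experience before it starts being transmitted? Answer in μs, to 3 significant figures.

205 μs

Each queued packet: L/R = 2000/481000000 = 4.158 μs.
18 queued → 74.8441 μs.
Plus remaining 62400 bits of current packet: 129.73 μs.
Queuing delay = 205 μs.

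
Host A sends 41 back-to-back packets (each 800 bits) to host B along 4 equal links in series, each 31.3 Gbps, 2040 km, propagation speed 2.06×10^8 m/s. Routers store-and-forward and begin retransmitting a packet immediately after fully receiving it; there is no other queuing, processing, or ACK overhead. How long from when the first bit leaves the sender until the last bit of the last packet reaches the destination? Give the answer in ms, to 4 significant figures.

Per-hop transmission t_tx = L/R = 800/31300000000 = 2.55591e-05 ms.
Per-hop propagation t_prop = 2040000/206000000 = 9.90291 ms.
Pipeline fill: first packet needs 4·t_tx to clear all hops; remaining 40 packets each add one t_tx.
Total = (4+41-1)·t_tx + 4·t_prop = 44·2.55591e-05 + 4·9.90291 = 39.61 ms.

39.61 ms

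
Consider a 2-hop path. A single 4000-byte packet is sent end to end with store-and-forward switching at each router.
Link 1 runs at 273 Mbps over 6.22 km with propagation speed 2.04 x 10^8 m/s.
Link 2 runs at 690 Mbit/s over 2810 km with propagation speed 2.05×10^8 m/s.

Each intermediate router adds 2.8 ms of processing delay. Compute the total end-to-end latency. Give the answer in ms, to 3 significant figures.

L = 4000 × 8 = 32000 bits.
Transmission delays (L/R per hop): 0.117216, 0.0463768 ms; sum = 0.163593 ms.
Propagation delays (d/s per hop): 0.0304902, 13.7073 ms; sum = 13.7378 ms.
Processing at 1 router(s): 1 × 2.8 ms = 2.8 ms.
End-to-end = 16.7 ms.

16.7 ms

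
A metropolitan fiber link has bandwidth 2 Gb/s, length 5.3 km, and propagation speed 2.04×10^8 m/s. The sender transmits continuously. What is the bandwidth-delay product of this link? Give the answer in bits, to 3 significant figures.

52000 bits

Propagation delay = 5300 / 204000000 = 2.59804e-05 s.
BDP = R × t_prop = 2000000000 × 2.59804e-05 = 51960.8 bits.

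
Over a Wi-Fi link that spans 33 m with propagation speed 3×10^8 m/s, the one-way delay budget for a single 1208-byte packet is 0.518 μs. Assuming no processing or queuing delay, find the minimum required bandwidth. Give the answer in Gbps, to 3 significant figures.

23.7 Gbps

L = 9664 bits.
Propagation delay = 33 / 300000000 = 0.11 μs.
Transmission budget = 0.518 − 0.11 = 0.408 μs.
R ≥ L / t_tx = 9664 bits / 4.08e-07 s = 23.7 Gbps.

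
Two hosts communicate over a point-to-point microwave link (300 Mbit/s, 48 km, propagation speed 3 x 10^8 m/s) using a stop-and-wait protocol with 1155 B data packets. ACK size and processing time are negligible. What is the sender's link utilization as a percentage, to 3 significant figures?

8.78 %

t_tx = L/R = 9240/300000000 = 3.08e-05 s.
t_prop = 48000/300000000 = 0.00016 s; RTT = 0.00032 s.
Cycle = t_tx + RTT = 0.0003508 s.
Utilization = t_tx / cycle = 3.08e-05/0.0003508 = 8.78 %.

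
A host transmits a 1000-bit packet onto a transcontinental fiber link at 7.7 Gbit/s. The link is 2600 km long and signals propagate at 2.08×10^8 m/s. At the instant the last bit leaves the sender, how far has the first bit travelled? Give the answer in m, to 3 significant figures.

t_tx = L/R = 1000/7700000000 = 1.2987e-07 s.
Distance = s × t_tx = 208000000 × 1.2987e-07 = 27.0 m.

27.0 m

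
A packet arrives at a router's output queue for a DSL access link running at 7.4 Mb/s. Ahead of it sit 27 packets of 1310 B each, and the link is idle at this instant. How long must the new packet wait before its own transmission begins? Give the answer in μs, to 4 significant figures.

38240 μs

Each queued packet: L/R = 10480/7400000 = 1416.22 μs.
27 queued → 38237.8 μs.
Queuing delay = 38240 μs.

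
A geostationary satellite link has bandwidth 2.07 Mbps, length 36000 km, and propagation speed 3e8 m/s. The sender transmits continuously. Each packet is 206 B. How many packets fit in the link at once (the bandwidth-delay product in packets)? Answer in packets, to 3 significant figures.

151 packets

Propagation delay = 36000000 / 300000000 = 0.12 s.
BDP = R × t_prop = 2.07e+06 × 0.12 = 248400 bits.
In packets of 1648 bits: 151 packets.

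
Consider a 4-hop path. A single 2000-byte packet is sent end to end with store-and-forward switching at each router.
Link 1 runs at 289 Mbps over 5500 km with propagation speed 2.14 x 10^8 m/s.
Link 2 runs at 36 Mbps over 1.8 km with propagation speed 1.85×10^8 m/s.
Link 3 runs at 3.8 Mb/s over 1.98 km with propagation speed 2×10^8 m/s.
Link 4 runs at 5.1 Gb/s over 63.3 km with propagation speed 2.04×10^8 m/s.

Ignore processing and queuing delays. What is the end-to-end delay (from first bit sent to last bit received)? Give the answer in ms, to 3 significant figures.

30.7 ms

L = 2000 × 8 = 16000 bits.
Transmission delays (L/R per hop): 0.0553633, 0.444444, 4.21053, 0.00313725 ms; sum = 4.71347 ms.
Propagation delays (d/s per hop): 25.7009, 0.00972973, 0.0099, 0.310294 ms; sum = 26.0309 ms.
End-to-end = 30.7 ms.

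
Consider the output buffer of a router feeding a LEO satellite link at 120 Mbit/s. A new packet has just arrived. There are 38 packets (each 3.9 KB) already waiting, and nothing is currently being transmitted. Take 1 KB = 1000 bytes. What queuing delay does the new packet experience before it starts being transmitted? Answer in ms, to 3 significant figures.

9.88 ms

Each queued packet: L/R = 31200/120000000 = 0.26 ms.
38 queued → 9.88 ms.
Queuing delay = 9.88 ms.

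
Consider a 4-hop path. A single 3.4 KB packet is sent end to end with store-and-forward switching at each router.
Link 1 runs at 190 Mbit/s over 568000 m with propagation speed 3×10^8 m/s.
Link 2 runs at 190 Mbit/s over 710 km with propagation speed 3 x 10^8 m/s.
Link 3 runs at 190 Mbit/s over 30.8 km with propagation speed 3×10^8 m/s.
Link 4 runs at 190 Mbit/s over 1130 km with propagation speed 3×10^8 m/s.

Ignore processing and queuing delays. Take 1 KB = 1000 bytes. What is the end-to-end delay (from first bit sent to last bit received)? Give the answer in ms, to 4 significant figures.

8.702 ms

L = 27200 bits.
Transmission delay per hop = L/R = 27200/190000000 = 0.143158 ms; 4 hops → 0.572632 ms.
Propagation delays (d/s per hop): 1.89333, 2.36667, 0.102667, 3.76667 ms; sum = 8.12933 ms.
End-to-end = 8.702 ms.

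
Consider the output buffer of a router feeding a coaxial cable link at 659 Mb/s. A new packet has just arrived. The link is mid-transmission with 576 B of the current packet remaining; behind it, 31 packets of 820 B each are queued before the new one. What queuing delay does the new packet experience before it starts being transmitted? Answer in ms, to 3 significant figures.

0.316 ms

Each queued packet: L/R = 6560/659000000 = 0.00995448 ms.
31 queued → 0.308589 ms.
Plus remaining 4608 bits of current packet: 0.00699241 ms.
Queuing delay = 0.316 ms.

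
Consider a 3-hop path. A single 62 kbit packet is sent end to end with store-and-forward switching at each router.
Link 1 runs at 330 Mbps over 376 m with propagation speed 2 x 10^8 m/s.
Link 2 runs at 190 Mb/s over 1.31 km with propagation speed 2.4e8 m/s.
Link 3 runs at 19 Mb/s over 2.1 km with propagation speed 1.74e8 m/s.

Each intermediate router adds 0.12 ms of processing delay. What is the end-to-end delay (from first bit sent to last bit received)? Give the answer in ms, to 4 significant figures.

L = 62000 bits.
Transmission delays (L/R per hop): 0.187879, 0.326316, 3.26316 ms; sum = 3.77735 ms.
Propagation delays (d/s per hop): 0.00188, 0.00545833, 0.012069 ms; sum = 0.0194073 ms.
Processing at 2 router(s): 2 × 0.12 ms = 0.24 ms.
End-to-end = 4.037 ms.

4.037 ms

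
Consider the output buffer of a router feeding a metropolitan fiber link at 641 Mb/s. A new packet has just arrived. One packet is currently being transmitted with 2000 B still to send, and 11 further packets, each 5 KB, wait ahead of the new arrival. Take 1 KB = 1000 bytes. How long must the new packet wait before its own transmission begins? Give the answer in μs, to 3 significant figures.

Each queued packet: L/R = 40000/641000000 = 62.4025 μs.
11 queued → 686.427 μs.
Plus remaining 16000 bits of current packet: 24.961 μs.
Queuing delay = 711 μs.

711 μs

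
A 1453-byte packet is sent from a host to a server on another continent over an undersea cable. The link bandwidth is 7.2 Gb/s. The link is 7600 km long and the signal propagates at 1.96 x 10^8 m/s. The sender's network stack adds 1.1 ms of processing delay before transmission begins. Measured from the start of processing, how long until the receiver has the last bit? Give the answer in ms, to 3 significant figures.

L = 1453 × 8 = 11624 bits.
Transmission delay = L/R = 11624 / 7200000000 = 0.00161444 ms.
Propagation delay = d/s = 7600000 m / 196000000 m/s = 38.7755 ms.
Plus processing delay 1.1 ms = 1.1 ms.
Total = 39.9 ms.

39.9 ms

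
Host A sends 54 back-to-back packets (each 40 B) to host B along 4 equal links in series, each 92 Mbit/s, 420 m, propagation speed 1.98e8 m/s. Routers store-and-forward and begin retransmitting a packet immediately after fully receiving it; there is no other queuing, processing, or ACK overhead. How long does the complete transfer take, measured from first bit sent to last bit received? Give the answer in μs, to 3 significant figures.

Per-hop transmission t_tx = L/R = 320/92000000 = 3.47826 μs.
Per-hop propagation t_prop = 420/198000000 = 2.12121 μs.
Pipeline fill: first packet needs 4·t_tx to clear all hops; remaining 53 packets each add one t_tx.
Total = (4+54-1)·t_tx + 4·t_prop = 57·3.47826 + 4·2.12121 = 207 μs.

207 μs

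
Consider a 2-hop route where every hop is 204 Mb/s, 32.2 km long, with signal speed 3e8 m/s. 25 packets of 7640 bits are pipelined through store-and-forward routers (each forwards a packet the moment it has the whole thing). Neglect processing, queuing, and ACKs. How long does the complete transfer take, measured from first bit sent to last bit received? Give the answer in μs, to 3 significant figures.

Per-hop transmission t_tx = L/R = 7640/204000000 = 37.451 μs.
Per-hop propagation t_prop = 32200/300000000 = 107.333 μs.
Pipeline fill: first packet needs 2·t_tx to clear all hops; remaining 24 packets each add one t_tx.
Total = (2+25-1)·t_tx + 2·t_prop = 26·37.451 + 2·107.333 = 1190 μs.

1190 μs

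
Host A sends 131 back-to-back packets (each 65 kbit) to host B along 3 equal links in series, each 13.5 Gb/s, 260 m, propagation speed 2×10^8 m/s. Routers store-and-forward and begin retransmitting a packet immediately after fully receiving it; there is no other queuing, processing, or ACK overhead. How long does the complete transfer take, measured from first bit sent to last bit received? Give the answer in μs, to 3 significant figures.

Per-hop transmission t_tx = L/R = 65000/13500000000 = 4.81481 μs.
Per-hop propagation t_prop = 260/200000000 = 1.3 μs.
Pipeline fill: first packet needs 3·t_tx to clear all hops; remaining 130 packets each add one t_tx.
Total = (3+131-1)·t_tx + 3·t_prop = 133·4.81481 + 3·1.3 = 644 μs.

644 μs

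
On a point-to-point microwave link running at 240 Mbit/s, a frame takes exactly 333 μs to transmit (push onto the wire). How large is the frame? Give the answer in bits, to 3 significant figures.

L = R × t_tx = 240000000 b/s × 0.000333 s = 79920 bits.

79900 bits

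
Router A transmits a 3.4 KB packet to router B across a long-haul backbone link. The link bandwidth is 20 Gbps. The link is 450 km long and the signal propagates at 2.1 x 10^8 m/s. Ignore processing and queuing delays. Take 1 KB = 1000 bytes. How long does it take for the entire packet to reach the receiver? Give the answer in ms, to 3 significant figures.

2.14 ms

L = 27200 bits.
Transmission delay = L/R = 27200 / 20000000000 = 0.00136 ms.
Propagation delay = d/s = 450000 m / 210000000 m/s = 2.14286 ms.
Total = 2.14 ms.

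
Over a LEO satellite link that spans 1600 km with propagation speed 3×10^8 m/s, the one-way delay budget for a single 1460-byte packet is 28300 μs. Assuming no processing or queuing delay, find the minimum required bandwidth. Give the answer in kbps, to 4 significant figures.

L = 11680 bits.
Propagation delay = 1600000 / 300000000 = 5333.33 μs.
Transmission budget = 28300 − 5333.33 = 22966.7 μs.
R ≥ L / t_tx = 11680 bits / 0.0229667 s = 508.6 kbps.

508.6 kbps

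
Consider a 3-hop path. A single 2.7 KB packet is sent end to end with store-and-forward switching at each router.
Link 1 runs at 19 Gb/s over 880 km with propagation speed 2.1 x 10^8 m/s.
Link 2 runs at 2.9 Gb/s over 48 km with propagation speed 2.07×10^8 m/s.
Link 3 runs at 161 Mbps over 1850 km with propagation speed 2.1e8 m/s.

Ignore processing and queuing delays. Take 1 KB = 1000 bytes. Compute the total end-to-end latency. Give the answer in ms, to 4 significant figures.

13.37 ms

L = 21600 bits.
Transmission delays (L/R per hop): 0.00113684, 0.00744828, 0.134161 ms; sum = 0.142747 ms.
Propagation delays (d/s per hop): 4.19048, 0.231884, 8.80952 ms; sum = 13.2319 ms.
End-to-end = 13.37 ms.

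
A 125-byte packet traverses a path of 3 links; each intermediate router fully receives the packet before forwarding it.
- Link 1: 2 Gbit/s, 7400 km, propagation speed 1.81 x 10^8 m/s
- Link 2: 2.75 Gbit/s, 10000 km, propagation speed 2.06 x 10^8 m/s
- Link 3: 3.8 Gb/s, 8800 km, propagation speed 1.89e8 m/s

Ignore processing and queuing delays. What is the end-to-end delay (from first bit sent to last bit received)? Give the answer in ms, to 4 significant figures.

136.0 ms

L = 125 × 8 = 1000 bits.
Transmission delays (L/R per hop): 0.0005, 0.000363636, 0.000263158 ms; sum = 0.00112679 ms.
Propagation delays (d/s per hop): 40.884, 48.5437, 46.5608 ms; sum = 135.989 ms.
End-to-end = 136.0 ms.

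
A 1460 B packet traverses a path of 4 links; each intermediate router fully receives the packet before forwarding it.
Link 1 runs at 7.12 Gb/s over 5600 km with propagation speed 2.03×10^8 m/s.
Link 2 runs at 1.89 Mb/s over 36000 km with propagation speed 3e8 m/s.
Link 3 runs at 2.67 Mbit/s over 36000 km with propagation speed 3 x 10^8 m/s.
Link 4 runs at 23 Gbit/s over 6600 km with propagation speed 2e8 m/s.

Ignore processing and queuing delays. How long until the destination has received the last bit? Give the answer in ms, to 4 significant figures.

L = 1460 × 8 = 11680 bits.
Transmission delays (L/R per hop): 0.00164045, 6.17989, 4.37453, 0.000507826 ms; sum = 10.5566 ms.
Propagation delays (d/s per hop): 27.5862, 120, 120, 33 ms; sum = 300.586 ms.
End-to-end = 311.1 ms.

311.1 ms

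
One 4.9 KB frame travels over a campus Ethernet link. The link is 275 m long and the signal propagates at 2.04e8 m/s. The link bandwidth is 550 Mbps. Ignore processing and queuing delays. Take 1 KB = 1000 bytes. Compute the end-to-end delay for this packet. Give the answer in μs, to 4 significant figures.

72.62 μs

L = 39200 bits.
Transmission delay = L/R = 39200 / 550000000 = 71.2727 μs.
Propagation delay = d/s = 275 m / 204000000 m/s = 1.34804 μs.
Total = 72.62 μs.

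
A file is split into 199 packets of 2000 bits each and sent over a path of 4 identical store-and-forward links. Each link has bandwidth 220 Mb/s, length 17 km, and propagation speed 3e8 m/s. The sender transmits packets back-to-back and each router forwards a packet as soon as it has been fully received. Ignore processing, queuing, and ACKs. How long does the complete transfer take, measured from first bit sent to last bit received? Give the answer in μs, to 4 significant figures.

Per-hop transmission t_tx = L/R = 2000/220000000 = 9.09091 μs.
Per-hop propagation t_prop = 17000/300000000 = 56.6667 μs.
Pipeline fill: first packet needs 4·t_tx to clear all hops; remaining 198 packets each add one t_tx.
Total = (4+199-1)·t_tx + 4·t_prop = 202·9.09091 + 4·56.6667 = 2063 μs.

2063 μs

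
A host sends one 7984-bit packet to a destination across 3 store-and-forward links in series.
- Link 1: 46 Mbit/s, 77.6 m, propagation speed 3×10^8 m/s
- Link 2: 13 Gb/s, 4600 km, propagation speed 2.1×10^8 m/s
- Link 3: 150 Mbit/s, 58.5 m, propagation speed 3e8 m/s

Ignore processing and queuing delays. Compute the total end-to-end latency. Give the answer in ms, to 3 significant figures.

22.1 ms

Transmission delays (L/R per hop): 0.173565, 0.000614154, 0.0532267 ms; sum = 0.227406 ms.
Propagation delays (d/s per hop): 0.000258667, 21.9048, 0.000195 ms; sum = 21.9052 ms.
End-to-end = 22.1 ms.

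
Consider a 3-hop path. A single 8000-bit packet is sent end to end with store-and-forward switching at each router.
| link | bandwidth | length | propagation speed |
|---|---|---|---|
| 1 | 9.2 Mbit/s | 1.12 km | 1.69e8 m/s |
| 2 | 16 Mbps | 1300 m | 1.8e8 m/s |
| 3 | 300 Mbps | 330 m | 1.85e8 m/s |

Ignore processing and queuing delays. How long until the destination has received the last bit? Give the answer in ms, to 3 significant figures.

1.41 ms

Transmission delays (L/R per hop): 0.869565, 0.5, 0.0266667 ms; sum = 1.39623 ms.
Propagation delays (d/s per hop): 0.00662722, 0.00722222, 0.00178378 ms; sum = 0.0156332 ms.
End-to-end = 1.41 ms.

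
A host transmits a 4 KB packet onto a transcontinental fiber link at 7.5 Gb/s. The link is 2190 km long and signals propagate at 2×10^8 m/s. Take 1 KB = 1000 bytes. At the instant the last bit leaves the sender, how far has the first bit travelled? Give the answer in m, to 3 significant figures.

t_tx = L/R = 32000/7500000000 = 4.26667e-06 s.
Distance = s × t_tx = 200000000 × 4.26667e-06 = 853 m.

853 m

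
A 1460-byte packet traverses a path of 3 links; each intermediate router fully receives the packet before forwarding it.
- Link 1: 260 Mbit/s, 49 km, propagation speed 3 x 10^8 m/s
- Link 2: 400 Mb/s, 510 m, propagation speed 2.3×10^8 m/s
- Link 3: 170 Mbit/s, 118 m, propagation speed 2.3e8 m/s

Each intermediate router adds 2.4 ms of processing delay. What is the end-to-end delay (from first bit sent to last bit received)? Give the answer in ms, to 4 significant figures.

L = 1460 × 8 = 11680 bits.
Transmission delays (L/R per hop): 0.0449231, 0.0292, 0.0687059 ms; sum = 0.142829 ms.
Propagation delays (d/s per hop): 0.163333, 0.00221739, 0.000513043 ms; sum = 0.166064 ms.
Processing at 2 router(s): 2 × 2.4 ms = 4.8 ms.
End-to-end = 5.109 ms.

5.109 ms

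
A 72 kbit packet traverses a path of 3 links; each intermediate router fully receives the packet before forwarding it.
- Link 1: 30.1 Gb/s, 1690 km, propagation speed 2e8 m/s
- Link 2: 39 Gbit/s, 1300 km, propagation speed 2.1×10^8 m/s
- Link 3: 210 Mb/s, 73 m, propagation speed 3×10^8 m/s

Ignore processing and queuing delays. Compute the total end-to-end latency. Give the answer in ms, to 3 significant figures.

L = 72000 bits.
Transmission delays (L/R per hop): 0.00239203, 0.00184615, 0.342857 ms; sum = 0.347095 ms.
Propagation delays (d/s per hop): 8.45, 6.19048, 0.000243333 ms; sum = 14.6407 ms.
End-to-end = 15.0 ms.

15.0 ms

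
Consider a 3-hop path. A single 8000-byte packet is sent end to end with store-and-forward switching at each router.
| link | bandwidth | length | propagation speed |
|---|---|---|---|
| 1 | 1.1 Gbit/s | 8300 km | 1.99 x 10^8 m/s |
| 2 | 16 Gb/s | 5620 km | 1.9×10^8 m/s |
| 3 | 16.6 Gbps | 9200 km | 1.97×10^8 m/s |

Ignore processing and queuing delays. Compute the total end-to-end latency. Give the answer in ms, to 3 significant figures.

L = 8000 × 8 = 64000 bits.
Transmission delays (L/R per hop): 0.0581818, 0.004, 0.00385542 ms; sum = 0.0660372 ms.
Propagation delays (d/s per hop): 41.7085, 29.5789, 46.7005 ms; sum = 117.988 ms.
End-to-end = 118 ms.

118 ms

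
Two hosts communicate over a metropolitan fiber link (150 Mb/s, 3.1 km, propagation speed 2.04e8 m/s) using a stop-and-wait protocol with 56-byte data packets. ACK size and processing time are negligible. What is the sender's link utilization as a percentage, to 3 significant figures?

t_tx = L/R = 448/150000000 = 2.98667e-06 s.
t_prop = 3100/204000000 = 1.51961e-05 s; RTT = 3.03922e-05 s.
Cycle = t_tx + RTT = 3.33788e-05 s.
Utilization = t_tx / cycle = 2.98667e-06/3.33788e-05 = 8.95 %.

8.95 %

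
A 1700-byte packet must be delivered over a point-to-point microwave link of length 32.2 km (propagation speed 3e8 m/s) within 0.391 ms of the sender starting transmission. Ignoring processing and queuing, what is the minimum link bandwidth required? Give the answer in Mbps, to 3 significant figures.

47.9 Mbps

L = 13600 bits.
Propagation delay = 32200 / 300000000 = 0.107333 ms.
Transmission budget = 0.391 − 0.107333 = 0.283667 ms.
R ≥ L / t_tx = 13600 bits / 0.000283667 s = 47.9 Mbps.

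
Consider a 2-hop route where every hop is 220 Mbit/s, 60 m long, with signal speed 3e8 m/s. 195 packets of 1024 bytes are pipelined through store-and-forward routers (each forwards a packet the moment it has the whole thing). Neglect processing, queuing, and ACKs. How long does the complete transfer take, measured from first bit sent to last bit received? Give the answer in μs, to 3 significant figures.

Per-hop transmission t_tx = L/R = 8192/220000000 = 37.2364 μs.
Per-hop propagation t_prop = 60/300000000 = 0.2 μs.
Pipeline fill: first packet needs 2·t_tx to clear all hops; remaining 194 packets each add one t_tx.
Total = (2+195-1)·t_tx + 2·t_prop = 196·37.2364 + 2·0.2 = 7300 μs.

7300 μs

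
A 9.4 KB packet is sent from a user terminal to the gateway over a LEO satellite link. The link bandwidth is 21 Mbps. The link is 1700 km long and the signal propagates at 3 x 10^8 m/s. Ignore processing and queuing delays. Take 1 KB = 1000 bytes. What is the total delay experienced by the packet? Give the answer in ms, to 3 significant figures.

L = 75200 bits.
Transmission delay = L/R = 75200 / 21000000 = 3.58095 ms.
Propagation delay = d/s = 1700000 m / 300000000 m/s = 5.66667 ms.
Total = 9.25 ms.

9.25 ms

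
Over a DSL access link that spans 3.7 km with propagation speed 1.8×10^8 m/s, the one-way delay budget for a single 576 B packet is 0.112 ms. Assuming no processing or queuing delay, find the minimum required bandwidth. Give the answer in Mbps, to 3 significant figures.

L = 4608 bits.
Propagation delay = 3700 / 180000000 = 0.0205556 ms.
Transmission budget = 0.112 − 0.0205556 = 0.0914444 ms.
R ≥ L / t_tx = 4608 bits / 9.14444e-05 s = 50.4 Mbps.

50.4 Mbps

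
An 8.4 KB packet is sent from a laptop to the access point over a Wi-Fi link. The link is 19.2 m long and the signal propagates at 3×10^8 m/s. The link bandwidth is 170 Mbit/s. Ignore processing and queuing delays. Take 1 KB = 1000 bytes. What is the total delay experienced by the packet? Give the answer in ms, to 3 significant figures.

0.395 ms

L = 67200 bits.
Transmission delay = L/R = 67200 / 170000000 = 0.395294 ms.
Propagation delay = d/s = 19.2 m / 300000000 m/s = 6.4e-05 ms.
Total = 0.395 ms.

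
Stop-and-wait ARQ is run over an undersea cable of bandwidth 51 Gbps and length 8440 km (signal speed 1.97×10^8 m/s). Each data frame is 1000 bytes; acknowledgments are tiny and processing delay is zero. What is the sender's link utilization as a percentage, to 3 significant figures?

t_tx = L/R = 8000/51000000000 = 1.56863e-07 s.
t_prop = 8440000/197000000 = 0.0428426 s; RTT = 0.0856853 s.
Cycle = t_tx + RTT = 0.0856854 s.
Utilization = t_tx / cycle = 1.56863e-07/0.0856854 = 0.000183 %.

0.000183 %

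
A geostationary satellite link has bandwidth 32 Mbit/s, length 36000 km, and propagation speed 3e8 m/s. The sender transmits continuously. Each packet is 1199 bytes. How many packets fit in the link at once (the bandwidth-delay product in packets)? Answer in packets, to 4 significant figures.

400.3 packets

Propagation delay = 36000000 / 300000000 = 0.12 s.
BDP = R × t_prop = 32000000 × 0.12 = 3840000 bits.
In packets of 9592 bits: 400.3 packets.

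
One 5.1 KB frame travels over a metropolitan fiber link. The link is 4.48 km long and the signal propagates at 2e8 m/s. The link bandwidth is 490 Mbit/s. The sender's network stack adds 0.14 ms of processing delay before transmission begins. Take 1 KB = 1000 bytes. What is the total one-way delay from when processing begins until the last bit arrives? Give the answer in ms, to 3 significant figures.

L = 40800 bits.
Transmission delay = L/R = 40800 / 490000000 = 0.0832653 ms.
Propagation delay = d/s = 4480 m / 200000000 m/s = 0.0224 ms.
Plus processing delay 0.14 ms = 0.14 ms.
Total = 0.246 ms.

0.246 ms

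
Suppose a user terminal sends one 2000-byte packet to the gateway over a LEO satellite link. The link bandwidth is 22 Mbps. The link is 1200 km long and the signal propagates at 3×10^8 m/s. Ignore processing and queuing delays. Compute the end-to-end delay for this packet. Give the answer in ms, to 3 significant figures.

4.73 ms

L = 2000 × 8 = 16000 bits.
Transmission delay = L/R = 16000 / 22000000 = 0.727273 ms.
Propagation delay = d/s = 1200000 m / 300000000 m/s = 4 ms.
Total = 4.73 ms.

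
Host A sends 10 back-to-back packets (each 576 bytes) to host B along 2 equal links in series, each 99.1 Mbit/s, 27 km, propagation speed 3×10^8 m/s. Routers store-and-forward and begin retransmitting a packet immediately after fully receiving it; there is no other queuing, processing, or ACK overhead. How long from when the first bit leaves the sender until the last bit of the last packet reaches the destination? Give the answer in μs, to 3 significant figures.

691 μs

Per-hop transmission t_tx = L/R = 4608/99100000 = 46.4985 μs.
Per-hop propagation t_prop = 27000/300000000 = 90 μs.
Pipeline fill: first packet needs 2·t_tx to clear all hops; remaining 9 packets each add one t_tx.
Total = (2+10-1)·t_tx + 2·t_prop = 11·46.4985 + 2·90 = 691 μs.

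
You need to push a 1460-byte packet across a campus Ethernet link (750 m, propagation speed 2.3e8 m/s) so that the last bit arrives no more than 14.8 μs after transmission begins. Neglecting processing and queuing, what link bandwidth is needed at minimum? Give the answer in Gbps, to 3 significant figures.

1.01 Gbps

L = 11680 bits.
Propagation delay = 750 / 2.3e+08 = 3.26087 μs.
Transmission budget = 14.8 − 3.26087 = 11.5391 μs.
R ≥ L / t_tx = 11680 bits / 1.15391e-05 s = 1.01 Gbps.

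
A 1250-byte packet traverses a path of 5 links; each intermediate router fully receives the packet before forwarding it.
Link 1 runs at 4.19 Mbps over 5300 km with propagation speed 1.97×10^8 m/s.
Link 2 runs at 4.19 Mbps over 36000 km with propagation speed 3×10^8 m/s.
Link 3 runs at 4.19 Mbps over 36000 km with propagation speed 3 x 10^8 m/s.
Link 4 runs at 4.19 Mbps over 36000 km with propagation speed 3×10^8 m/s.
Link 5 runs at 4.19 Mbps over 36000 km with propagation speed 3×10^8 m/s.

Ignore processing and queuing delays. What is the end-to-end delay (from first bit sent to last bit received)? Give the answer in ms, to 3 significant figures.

519 ms

L = 1250 × 8 = 10000 bits.
Transmission delay per hop = L/R = 10000/4.19e+06 = 2.38663 ms; 5 hops → 11.9332 ms.
Propagation delays (d/s per hop): 26.9036, 120, 120, 120, 120 ms; sum = 506.904 ms.
End-to-end = 519 ms.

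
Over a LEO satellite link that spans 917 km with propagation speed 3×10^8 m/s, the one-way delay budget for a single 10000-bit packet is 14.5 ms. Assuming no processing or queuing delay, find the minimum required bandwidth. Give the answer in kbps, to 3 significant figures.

Propagation delay = 917000 / 300000000 = 3.05667 ms.
Transmission budget = 14.5 − 3.05667 = 11.4433 ms.
R ≥ L / t_tx = 10000 bits / 0.0114433 s = 874 kbps.

874 kbps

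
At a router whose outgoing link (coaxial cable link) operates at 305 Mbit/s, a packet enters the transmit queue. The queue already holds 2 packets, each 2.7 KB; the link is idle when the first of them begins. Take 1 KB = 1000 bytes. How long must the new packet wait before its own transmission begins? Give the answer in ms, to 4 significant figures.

0.1416 ms

Each queued packet: L/R = 21600/305000000 = 0.0708197 ms.
2 queued → 0.141639 ms.
Queuing delay = 0.1416 ms.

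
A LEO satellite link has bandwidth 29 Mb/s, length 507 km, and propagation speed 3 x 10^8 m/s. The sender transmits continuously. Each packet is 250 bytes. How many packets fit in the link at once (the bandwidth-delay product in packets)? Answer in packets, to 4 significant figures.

Propagation delay = 507000 / 300000000 = 0.00169 s.
BDP = R × t_prop = 29000000 × 0.00169 = 49010 bits.
In packets of 2000 bits: 24.51 packets.

24.51 packets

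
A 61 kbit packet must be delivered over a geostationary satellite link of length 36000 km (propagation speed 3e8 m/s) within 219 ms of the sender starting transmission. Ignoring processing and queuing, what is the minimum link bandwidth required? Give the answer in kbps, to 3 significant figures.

616 kbps

Propagation delay = 36000000 / 300000000 = 120 ms.
Transmission budget = 219 − 120 = 99 ms.
R ≥ L / t_tx = 61000 bits / 0.099 s = 616 kbps.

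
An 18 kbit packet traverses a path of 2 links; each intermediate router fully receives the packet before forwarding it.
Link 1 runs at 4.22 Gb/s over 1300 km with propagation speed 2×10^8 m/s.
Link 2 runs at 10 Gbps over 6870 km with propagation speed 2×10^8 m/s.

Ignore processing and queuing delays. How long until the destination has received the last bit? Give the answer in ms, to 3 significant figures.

L = 18000 bits.
Transmission delays (L/R per hop): 0.0042654, 0.0018 ms; sum = 0.0060654 ms.
Propagation delays (d/s per hop): 6.5, 34.35 ms; sum = 40.85 ms.
End-to-end = 40.9 ms.

40.9 ms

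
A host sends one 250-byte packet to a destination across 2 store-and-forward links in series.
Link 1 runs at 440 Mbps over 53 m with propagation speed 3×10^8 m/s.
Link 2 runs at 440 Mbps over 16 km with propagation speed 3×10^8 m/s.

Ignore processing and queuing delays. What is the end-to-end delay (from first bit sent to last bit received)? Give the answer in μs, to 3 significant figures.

L = 250 × 8 = 2000 bits.
Transmission delay per hop = L/R = 2000/440000000 = 4.54545 μs; 2 hops → 9.09091 μs.
Propagation delays (d/s per hop): 0.176667, 53.3333 μs; sum = 53.51 μs.
End-to-end = 62.6 μs.

62.6 μs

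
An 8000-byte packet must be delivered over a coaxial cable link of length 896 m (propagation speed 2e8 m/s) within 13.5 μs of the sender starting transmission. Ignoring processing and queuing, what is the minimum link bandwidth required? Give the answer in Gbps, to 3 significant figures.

7.10 Gbps

L = 64000 bits.
Propagation delay = 896 / 200000000 = 4.48 μs.
Transmission budget = 13.5 − 4.48 = 9.02 μs.
R ≥ L / t_tx = 64000 bits / 9.02e-06 s = 7.10 Gbps.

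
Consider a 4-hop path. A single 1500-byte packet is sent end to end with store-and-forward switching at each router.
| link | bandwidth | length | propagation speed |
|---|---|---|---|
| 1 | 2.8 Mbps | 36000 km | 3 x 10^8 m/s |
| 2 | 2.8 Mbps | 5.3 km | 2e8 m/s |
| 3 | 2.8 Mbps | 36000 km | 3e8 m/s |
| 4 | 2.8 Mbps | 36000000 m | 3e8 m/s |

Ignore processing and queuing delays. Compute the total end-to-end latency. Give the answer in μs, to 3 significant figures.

L = 1500 × 8 = 12000 bits.
Transmission delay per hop = L/R = 12000/2800000 = 4285.71 μs; 4 hops → 17142.9 μs.
Propagation delays (d/s per hop): 120000, 26.5, 120000, 120000 μs; sum = 360027 μs.
End-to-end = 377000 μs.

377000 μs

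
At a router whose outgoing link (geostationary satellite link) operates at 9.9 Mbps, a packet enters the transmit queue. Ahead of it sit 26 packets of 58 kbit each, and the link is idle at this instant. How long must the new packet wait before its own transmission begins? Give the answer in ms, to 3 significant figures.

152 ms

Each queued packet: L/R = 58000/9900000 = 5.85859 ms.
26 queued → 152.323 ms.
Queuing delay = 152 ms.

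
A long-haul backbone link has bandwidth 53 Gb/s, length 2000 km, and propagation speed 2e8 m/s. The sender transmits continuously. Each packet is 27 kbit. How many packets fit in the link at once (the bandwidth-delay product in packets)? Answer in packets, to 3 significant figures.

Propagation delay = 2000000 / 200000000 = 0.01 s.
BDP = R × t_prop = 53000000000 × 0.01 = 530000000 bits.
In packets of 27000 bits: 19600 packets.

19600 packets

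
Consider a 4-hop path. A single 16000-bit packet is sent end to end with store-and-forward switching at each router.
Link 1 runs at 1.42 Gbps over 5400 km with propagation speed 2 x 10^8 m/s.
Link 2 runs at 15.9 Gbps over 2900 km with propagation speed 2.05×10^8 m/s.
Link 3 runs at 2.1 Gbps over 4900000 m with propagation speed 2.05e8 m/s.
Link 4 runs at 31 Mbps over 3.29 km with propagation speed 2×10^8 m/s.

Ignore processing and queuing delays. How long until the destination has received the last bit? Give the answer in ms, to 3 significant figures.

65.6 ms

Transmission delays (L/R per hop): 0.0112676, 0.00100629, 0.00761905, 0.516129 ms; sum = 0.536022 ms.
Propagation delays (d/s per hop): 27, 14.1463, 23.9024, 0.01645 ms; sum = 65.0652 ms.
End-to-end = 65.6 ms.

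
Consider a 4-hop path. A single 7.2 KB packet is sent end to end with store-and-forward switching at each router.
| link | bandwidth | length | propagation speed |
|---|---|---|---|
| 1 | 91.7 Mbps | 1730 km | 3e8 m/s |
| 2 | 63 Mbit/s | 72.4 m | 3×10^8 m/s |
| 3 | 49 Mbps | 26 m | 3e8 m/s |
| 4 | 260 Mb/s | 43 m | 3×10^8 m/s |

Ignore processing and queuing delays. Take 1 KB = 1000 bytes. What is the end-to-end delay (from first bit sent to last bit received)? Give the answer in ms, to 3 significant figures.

8.71 ms

L = 57600 bits.
Transmission delays (L/R per hop): 0.628135, 0.914286, 1.17551, 0.221538 ms; sum = 2.93947 ms.
Propagation delays (d/s per hop): 5.76667, 0.000241333, 8.66667e-05, 0.000143333 ms; sum = 5.76714 ms.
End-to-end = 8.71 ms.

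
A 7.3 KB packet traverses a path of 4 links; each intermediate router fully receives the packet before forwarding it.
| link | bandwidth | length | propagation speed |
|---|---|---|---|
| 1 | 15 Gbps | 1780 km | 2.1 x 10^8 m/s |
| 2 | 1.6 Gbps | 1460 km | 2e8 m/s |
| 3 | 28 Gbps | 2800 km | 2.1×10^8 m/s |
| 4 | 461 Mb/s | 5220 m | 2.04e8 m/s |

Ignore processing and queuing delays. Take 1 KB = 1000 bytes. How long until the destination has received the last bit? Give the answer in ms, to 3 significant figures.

29.3 ms

L = 58400 bits.
Transmission delays (L/R per hop): 0.00389333, 0.0365, 0.00208571, 0.126681 ms; sum = 0.16916 ms.
Propagation delays (d/s per hop): 8.47619, 7.3, 13.3333, 0.0255882 ms; sum = 29.1351 ms.
End-to-end = 29.3 ms.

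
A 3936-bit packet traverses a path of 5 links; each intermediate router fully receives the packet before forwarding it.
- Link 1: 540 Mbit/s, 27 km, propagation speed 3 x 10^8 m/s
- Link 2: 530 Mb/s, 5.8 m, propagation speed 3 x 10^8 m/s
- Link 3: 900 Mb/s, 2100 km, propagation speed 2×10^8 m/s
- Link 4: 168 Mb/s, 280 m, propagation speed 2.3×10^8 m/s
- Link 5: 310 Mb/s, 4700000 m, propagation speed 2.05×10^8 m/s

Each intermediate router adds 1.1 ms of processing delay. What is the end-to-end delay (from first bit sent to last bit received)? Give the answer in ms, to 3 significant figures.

Transmission delays (L/R per hop): 0.00728889, 0.00742642, 0.00437333, 0.0234286, 0.0126968 ms; sum = 0.055214 ms.
Propagation delays (d/s per hop): 0.09, 1.93333e-05, 10.5, 0.00121739, 22.9268 ms; sum = 33.5181 ms.
Processing at 4 router(s): 4 × 1.1 ms = 4.4 ms.
End-to-end = 38.0 ms.

38.0 ms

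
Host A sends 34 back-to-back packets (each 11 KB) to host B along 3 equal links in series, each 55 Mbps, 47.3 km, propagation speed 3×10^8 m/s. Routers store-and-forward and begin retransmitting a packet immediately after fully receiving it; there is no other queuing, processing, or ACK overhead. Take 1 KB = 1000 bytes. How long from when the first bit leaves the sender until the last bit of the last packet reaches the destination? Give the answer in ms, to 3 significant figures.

58.1 ms

Per-hop transmission t_tx = L/R = 88000/55000000 = 1.6 ms.
Per-hop propagation t_prop = 47300/300000000 = 0.157667 ms.
Pipeline fill: first packet needs 3·t_tx to clear all hops; remaining 33 packets each add one t_tx.
Total = (3+34-1)·t_tx + 3·t_prop = 36·1.6 + 3·0.157667 = 58.1 ms.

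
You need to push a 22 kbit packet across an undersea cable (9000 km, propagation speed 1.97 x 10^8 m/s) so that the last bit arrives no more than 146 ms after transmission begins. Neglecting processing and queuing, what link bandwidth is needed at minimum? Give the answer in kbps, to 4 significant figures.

219.3 kbps

Propagation delay = 9000000 / 197000000 = 45.6853 ms.
Transmission budget = 146 − 45.6853 = 100.315 ms.
R ≥ L / t_tx = 22000 bits / 0.100315 s = 219.3 kbps.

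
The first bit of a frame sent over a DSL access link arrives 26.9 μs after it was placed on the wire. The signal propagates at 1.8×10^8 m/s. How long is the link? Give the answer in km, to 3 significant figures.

d = s × t_prop = 180000000 × 2.69e-05 = 4.84 km.

4.84 km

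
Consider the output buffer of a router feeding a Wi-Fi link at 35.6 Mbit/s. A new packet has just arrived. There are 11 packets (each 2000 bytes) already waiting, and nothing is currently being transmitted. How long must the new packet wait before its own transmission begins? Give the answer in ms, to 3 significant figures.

4.94 ms

Each queued packet: L/R = 16000/35600000 = 0.449438 ms.
11 queued → 4.94382 ms.
Queuing delay = 4.94 ms.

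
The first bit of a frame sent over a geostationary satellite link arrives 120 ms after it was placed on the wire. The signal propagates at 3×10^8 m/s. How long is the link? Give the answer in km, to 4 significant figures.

d = s × t_prop = 300000000 × 0.12 = 36000 km.

36000 km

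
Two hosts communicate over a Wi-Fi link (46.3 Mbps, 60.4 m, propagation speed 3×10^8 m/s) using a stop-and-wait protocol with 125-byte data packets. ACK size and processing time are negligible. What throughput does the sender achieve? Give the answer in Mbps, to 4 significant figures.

t_tx = L/R = 1000/46300000 = 2.15983e-05 s.
t_prop = 60.4/300000000 = 2.01333e-07 s; RTT = 4.02667e-07 s.
Cycle = t_tx + RTT = 2.20009e-05 s.
Throughput = L / cycle = 1000 / 2.20009e-05 = 45.45 Mbps.

45.45 Mbps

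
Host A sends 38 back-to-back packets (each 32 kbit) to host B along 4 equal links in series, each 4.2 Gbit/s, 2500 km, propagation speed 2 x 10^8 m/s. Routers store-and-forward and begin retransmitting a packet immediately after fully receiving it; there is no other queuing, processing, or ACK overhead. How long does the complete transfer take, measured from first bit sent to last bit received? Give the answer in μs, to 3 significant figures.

50300 μs

Per-hop transmission t_tx = L/R = 32000/4200000000 = 7.61905 μs.
Per-hop propagation t_prop = 2500000/200000000 = 12500 μs.
Pipeline fill: first packet needs 4·t_tx to clear all hops; remaining 37 packets each add one t_tx.
Total = (4+38-1)·t_tx + 4·t_prop = 41·7.61905 + 4·12500 = 50300 μs.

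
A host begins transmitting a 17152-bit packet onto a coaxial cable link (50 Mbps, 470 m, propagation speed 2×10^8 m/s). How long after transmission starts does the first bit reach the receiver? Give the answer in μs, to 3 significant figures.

2.35 μs

First bit experiences only propagation delay: d/s = 470/200000000 = 2.35 μs.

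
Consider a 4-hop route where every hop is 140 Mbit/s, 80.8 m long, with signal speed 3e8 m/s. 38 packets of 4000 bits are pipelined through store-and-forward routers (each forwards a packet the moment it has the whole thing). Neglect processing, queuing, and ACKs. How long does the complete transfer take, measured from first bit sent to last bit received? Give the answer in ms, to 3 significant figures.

Per-hop transmission t_tx = L/R = 4000/140000000 = 0.0285714 ms.
Per-hop propagation t_prop = 80.8/300000000 = 0.000269333 ms.
Pipeline fill: first packet needs 4·t_tx to clear all hops; remaining 37 packets each add one t_tx.
Total = (4+38-1)·t_tx + 4·t_prop = 41·0.0285714 + 4·0.000269333 = 1.17 ms.

1.17 ms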